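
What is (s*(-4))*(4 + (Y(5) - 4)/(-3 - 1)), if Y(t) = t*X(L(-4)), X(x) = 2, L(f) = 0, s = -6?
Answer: 60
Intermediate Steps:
Y(t) = 2*t (Y(t) = t*2 = 2*t)
(s*(-4))*(4 + (Y(5) - 4)/(-3 - 1)) = (-6*(-4))*(4 + (2*5 - 4)/(-3 - 1)) = 24*(4 + (10 - 4)/(-4)) = 24*(4 + 6*(-¼)) = 24*(4 - 3/2) = 24*(5/2) = 60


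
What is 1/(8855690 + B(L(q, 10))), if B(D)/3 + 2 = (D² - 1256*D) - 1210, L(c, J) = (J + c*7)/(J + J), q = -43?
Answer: 400/3563005403 ≈ 1.1226e-7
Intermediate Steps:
L(c, J) = (J + 7*c)/(2*J) (L(c, J) = (J + 7*c)/((2*J)) = (J + 7*c)*(1/(2*J)) = (J + 7*c)/(2*J))
B(D) = -3636 - 3768*D + 3*D² (B(D) = -6 + 3*((D² - 1256*D) - 1210) = -6 + 3*(-1210 + D² - 1256*D) = -6 + (-3630 - 3768*D + 3*D²) = -3636 - 3768*D + 3*D²)
1/(8855690 + B(L(q, 10))) = 1/(8855690 + (-3636 - 1884*(10 + 7*(-43))/10 + 3*((½)*(10 + 7*(-43))/10)²)) = 1/(8855690 + (-3636 - 1884*(10 - 301)/10 + 3*((½)*(⅒)*(10 - 301))²)) = 1/(8855690 + (-3636 - 1884*(-291)/10 + 3*((½)*(⅒)*(-291))²)) = 1/(8855690 + (-3636 - 3768*(-291/20) + 3*(-291/20)²)) = 1/(8855690 + (-3636 + 274122/5 + 3*(84681/400))) = 1/(8855690 + (-3636 + 274122/5 + 254043/400)) = 1/(8855690 + 20729403/400) = 1/(3563005403/400) = 400/3563005403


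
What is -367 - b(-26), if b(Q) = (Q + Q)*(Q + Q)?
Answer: -3071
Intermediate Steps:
b(Q) = 4*Q**2 (b(Q) = (2*Q)*(2*Q) = 4*Q**2)
-367 - b(-26) = -367 - 4*(-26)**2 = -367 - 4*676 = -367 - 1*2704 = -367 - 2704 = -3071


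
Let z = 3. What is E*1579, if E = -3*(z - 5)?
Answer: 9474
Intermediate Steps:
E = 6 (E = -3*(3 - 5) = -3*(-2) = 6)
E*1579 = 6*1579 = 9474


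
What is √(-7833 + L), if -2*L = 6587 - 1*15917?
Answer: 12*I*√22 ≈ 56.285*I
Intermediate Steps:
L = 4665 (L = -(6587 - 1*15917)/2 = -(6587 - 15917)/2 = -½*(-9330) = 4665)
√(-7833 + L) = √(-7833 + 4665) = √(-3168) = 12*I*√22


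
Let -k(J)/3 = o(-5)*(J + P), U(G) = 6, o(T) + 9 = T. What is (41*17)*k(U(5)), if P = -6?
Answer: 0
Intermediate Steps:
o(T) = -9 + T
k(J) = -252 + 42*J (k(J) = -3*(-9 - 5)*(J - 6) = -(-42)*(-6 + J) = -3*(84 - 14*J) = -252 + 42*J)
(41*17)*k(U(5)) = (41*17)*(-252 + 42*6) = 697*(-252 + 252) = 697*0 = 0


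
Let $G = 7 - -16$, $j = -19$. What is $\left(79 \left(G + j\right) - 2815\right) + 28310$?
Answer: $25811$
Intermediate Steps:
$G = 23$ ($G = 7 + 16 = 23$)
$\left(79 \left(G + j\right) - 2815\right) + 28310 = \left(79 \left(23 - 19\right) - 2815\right) + 28310 = \left(79 \cdot 4 - 2815\right) + 28310 = \left(316 - 2815\right) + 28310 = -2499 + 28310 = 25811$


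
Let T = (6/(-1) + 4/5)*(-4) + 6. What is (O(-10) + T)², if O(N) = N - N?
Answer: 17956/25 ≈ 718.24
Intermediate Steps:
O(N) = 0
T = 134/5 (T = (6*(-1) + 4*(⅕))*(-4) + 6 = (-6 + ⅘)*(-4) + 6 = -26/5*(-4) + 6 = 104/5 + 6 = 134/5 ≈ 26.800)
(O(-10) + T)² = (0 + 134/5)² = (134/5)² = 17956/25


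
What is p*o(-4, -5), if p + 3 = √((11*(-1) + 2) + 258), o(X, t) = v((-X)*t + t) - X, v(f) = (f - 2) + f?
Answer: 144 - 48*√249 ≈ -613.43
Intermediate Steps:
v(f) = -2 + 2*f (v(f) = (-2 + f) + f = -2 + 2*f)
o(X, t) = -2 - X + 2*t - 2*X*t (o(X, t) = (-2 + 2*((-X)*t + t)) - X = (-2 + 2*(-X*t + t)) - X = (-2 + 2*(t - X*t)) - X = (-2 + (2*t - 2*X*t)) - X = (-2 + 2*t - 2*X*t) - X = -2 - X + 2*t - 2*X*t)
p = -3 + √249 (p = -3 + √((11*(-1) + 2) + 258) = -3 + √((-11 + 2) + 258) = -3 + √(-9 + 258) = -3 + √249 ≈ 12.780)
p*o(-4, -5) = (-3 + √249)*(-2 - 1*(-4) - 2*(-5)*(-1 - 4)) = (-3 + √249)*(-2 + 4 - 2*(-5)*(-5)) = (-3 + √249)*(-2 + 4 - 50) = (-3 + √249)*(-48) = 144 - 48*√249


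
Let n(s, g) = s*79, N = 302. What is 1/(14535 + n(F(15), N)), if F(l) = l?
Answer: 1/15720 ≈ 6.3613e-5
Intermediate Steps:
n(s, g) = 79*s
1/(14535 + n(F(15), N)) = 1/(14535 + 79*15) = 1/(14535 + 1185) = 1/15720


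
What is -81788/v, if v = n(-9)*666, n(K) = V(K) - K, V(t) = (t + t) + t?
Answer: 20447/2997 ≈ 6.8225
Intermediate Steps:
V(t) = 3*t (V(t) = 2*t + t = 3*t)
n(K) = 2*K (n(K) = 3*K - K = 2*K)
v = -11988 (v = (2*(-9))*666 = -18*666 = -11988)
-81788/v = -81788/(-11988) = -81788*(-1/11988) = 20447/2997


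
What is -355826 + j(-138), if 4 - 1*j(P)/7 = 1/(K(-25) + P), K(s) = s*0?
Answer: -49100117/138 ≈ -3.5580e+5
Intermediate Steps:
K(s) = 0
j(P) = 28 - 7/P (j(P) = 28 - 7/(0 + P) = 28 - 7/P)
-355826 + j(-138) = -355826 + (28 - 7/(-138)) = -355826 + (28 - 7*(-1/138)) = -355826 + (28 + 7/138) = -355826 + 3871/138 = -49100117/138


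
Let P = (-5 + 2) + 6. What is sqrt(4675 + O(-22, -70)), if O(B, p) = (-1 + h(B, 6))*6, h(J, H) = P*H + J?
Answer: sqrt(4645) ≈ 68.154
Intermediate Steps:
P = 3 (P = -3 + 6 = 3)
h(J, H) = J + 3*H (h(J, H) = 3*H + J = J + 3*H)
O(B, p) = 102 + 6*B (O(B, p) = (-1 + (B + 3*6))*6 = (-1 + (B + 18))*6 = (-1 + (18 + B))*6 = (17 + B)*6 = 102 + 6*B)
sqrt(4675 + O(-22, -70)) = sqrt(4675 + (102 + 6*(-22))) = sqrt(4675 + (102 - 132)) = sqrt(4675 - 30) = sqrt(4645)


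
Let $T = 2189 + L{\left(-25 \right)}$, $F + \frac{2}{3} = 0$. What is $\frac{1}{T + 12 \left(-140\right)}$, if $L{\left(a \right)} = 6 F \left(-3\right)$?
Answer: $\frac{1}{521} \approx 0.0019194$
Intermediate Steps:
$F = - \frac{2}{3}$ ($F = - \frac{2}{3} + 0 = - \frac{2}{3} \approx -0.66667$)
$L{\left(a \right)} = 12$ ($L{\left(a \right)} = 6 \left(- \frac{2}{3}\right) \left(-3\right) = \left(-4\right) \left(-3\right) = 12$)
$T = 2201$ ($T = 2189 + 12 = 2201$)
$\frac{1}{T + 12 \left(-140\right)} = \frac{1}{2201 + 12 \left(-140\right)} = \frac{1}{2201 - 1680} = \frac{1}{521}$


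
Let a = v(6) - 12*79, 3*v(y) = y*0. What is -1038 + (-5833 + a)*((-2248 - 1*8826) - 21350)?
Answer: 219866106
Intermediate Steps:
v(y) = 0 (v(y) = (y*0)/3 = (⅓)*0 = 0)
a = -948 (a = 0 - 12*79 = 0 - 948 = -948)
-1038 + (-5833 + a)*((-2248 - 1*8826) - 21350) = -1038 + (-5833 - 948)*((-2248 - 1*8826) - 21350) = -1038 - 6781*((-2248 - 8826) - 21350) = -1038 - 6781*(-11074 - 21350) = -1038 - 6781*(-32424) = -1038 + 219867144 = 219866106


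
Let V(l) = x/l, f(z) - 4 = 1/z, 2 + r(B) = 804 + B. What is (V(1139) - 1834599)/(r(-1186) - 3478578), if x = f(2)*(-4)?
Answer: 696536093/1320845906 ≈ 0.52734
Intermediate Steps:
r(B) = 802 + B (r(B) = -2 + (804 + B) = 802 + B)
f(z) = 4 + 1/z
x = -18 (x = (4 + 1/2)*(-4) = (9/2)*(-4) = -18)
V(l) = -18/l
(V(1139) - 1834599)/(r(-1186) - 3478578) = (-18/1139 - 1834599)/((802 - 1186) - 3478578) = (-18*1/1139 - 1834599)/(-384 - 3478578) = (-18/1139 - 1834599)/(-3478962) = -2089608279/1139*(-1/3478962) = 696536093/1320845906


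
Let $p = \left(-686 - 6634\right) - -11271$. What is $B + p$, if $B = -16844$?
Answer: $-12893$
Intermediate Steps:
$p = 3951$ ($p = -7320 + 11271 = 3951$)
$B + p = -16844 + 3951 = -12893$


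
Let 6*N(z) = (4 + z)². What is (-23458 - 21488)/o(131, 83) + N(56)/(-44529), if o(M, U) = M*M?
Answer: -670565678/254720723 ≈ -2.6326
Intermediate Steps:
N(z) = (4 + z)²/6
o(M, U) = M²
(-23458 - 21488)/o(131, 83) + N(56)/(-44529) = (-23458 - 21488)/(131²) + ((4 + 56)²/6)/(-44529) = -44946/17161 + ((⅙)*60²)*(-1/44529) = -44946*1/17161 + ((⅙)*3600)*(-1/44529) = -44946/17161 + 600*(-1/44529) = -44946/17161 - 200/14843 = -670565678/254720723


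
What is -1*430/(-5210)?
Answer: 43/521 ≈ 0.082534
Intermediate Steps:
-1*430/(-5210) = -430*(-1/5210) = 43/521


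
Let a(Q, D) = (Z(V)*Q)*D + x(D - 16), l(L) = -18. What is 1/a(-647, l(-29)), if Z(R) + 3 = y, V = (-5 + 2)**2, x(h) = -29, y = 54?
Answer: 1/593917 ≈ 1.6837e-6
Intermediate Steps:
V = 9 (V = (-3)**2 = 9)
Z(R) = 51 (Z(R) = -3 + 54 = 51)
a(Q, D) = -29 + 51*D*Q (a(Q, D) = (51*Q)*D - 29 = 51*D*Q - 29 = -29 + 51*D*Q)
1/a(-647, l(-29)) = 1/(-29 + 51*(-18)*(-647)) = 1/(-29 + 593946) = 1/593917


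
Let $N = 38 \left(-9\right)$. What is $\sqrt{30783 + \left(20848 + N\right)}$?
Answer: $\sqrt{51289} \approx 226.47$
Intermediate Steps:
$N = -342$
$\sqrt{30783 + \left(20848 + N\right)} = \sqrt{30783 + \left(20848 - 342\right)} = \sqrt{30783 + 20506} = \sqrt{51289}$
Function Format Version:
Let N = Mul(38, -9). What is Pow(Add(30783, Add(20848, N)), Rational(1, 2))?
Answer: Pow(51289, Rational(1, 2)) ≈ 226.47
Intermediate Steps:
N = -342
Pow(Add(30783, Add(20848, N)), Rational(1, 2)) = Pow(Add(30783, Add(20848, -342)), Rational(1, 2)) = Pow(Add(30783, 20506), Rational(1, 2)) = Pow(51289, Rational(1, 2))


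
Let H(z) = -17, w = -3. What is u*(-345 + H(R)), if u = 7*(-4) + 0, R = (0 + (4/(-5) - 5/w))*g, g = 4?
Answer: 10136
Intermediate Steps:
R = 52/15 (R = (0 + (4/(-5) - 5/(-3)))*4 = (0 + (4*(-⅕) - 5*(-⅓)))*4 = (0 + (-⅘ + 5/3))*4 = (0 + 13/15)*4 = (13/15)*4 = 52/15 ≈ 3.4667)
u = -28 (u = -28 + 0 = -28)
u*(-345 + H(R)) = -28*(-345 - 17) = -28*(-362) = 10136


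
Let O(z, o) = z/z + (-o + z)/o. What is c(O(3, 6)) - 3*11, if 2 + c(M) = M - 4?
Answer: -77/2 ≈ -38.500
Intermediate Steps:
O(z, o) = 1 + (z - o)/o
c(M) = -6 + M (c(M) = -2 + (M - 4) = -2 + (-4 + M) = -6 + M)
c(O(3, 6)) - 3*11 = (-6 + 3/6) - 3*11 = (-6 + 3*(1/6)) - 33 = (-6 + 1/2) - 33 = -11/2 - 33 = -77/2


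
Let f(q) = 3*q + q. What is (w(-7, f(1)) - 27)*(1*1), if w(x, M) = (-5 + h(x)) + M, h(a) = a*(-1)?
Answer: -21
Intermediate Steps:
h(a) = -a
f(q) = 4*q
w(x, M) = -5 + M - x (w(x, M) = (-5 - x) + M = -5 + M - x)
(w(-7, f(1)) - 27)*(1*1) = ((-5 + 4*1 - 1*(-7)) - 27)*(1*1) = ((-5 + 4 + 7) - 27)*1 = (6 - 27)*1 = -21*1 = -21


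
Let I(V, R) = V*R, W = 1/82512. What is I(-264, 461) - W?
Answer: -10042040449/82512 ≈ -1.2170e+5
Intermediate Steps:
W = 1/82512 ≈ 1.2119e-5
I(V, R) = R*V
I(-264, 461) - W = 461*(-264) - 1*1/82512 = -121704 - 1/82512 = -10042040449/82512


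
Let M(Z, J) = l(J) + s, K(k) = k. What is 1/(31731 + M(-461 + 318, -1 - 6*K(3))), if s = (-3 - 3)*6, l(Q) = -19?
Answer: 1/31676 ≈ 3.1570e-5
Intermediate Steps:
s = -36 (s = -6*6 = -36)
M(Z, J) = -55 (M(Z, J) = -19 - 36 = -55)
1/(31731 + M(-461 + 318, -1 - 6*K(3))) = 1/(31731 - 55) = 1/31676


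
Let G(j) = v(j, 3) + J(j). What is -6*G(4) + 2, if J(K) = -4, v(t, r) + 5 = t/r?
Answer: 48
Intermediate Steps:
v(t, r) = -5 + t/r
G(j) = -9 + j/3 (G(j) = (-5 + j/3) - 4 = -9 + j/3)
-6*G(4) + 2 = -6*(-9 + (⅓)*4) + 2 = -6*(-9 + 4/3) + 2 = -6*(-23/3) + 2 = 46 + 2 = 48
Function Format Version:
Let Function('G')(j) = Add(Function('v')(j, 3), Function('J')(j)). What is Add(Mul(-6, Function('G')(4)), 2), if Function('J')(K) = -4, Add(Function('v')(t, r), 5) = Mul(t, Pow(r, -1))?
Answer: 48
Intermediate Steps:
Function('v')(t, r) = Add(-5, Mul(t, Pow(r, -1)))
Function('G')(j) = Add(-9, Mul(Rational(1, 3), j)) (Function('G')(j) = Add(Add(-5, Mul(j, Pow(3, -1))), -4) = Add(Add(-5, Mul(j, Rational(1, 3))), -4) = Add(Add(-5, Mul(Rational(1, 3), j)), -4) = Add(-9, Mul(Rational(1, 3), j)))
Add(Mul(-6, Function('G')(4)), 2) = Add(Mul(-6, Add(-9, Mul(Rational(1, 3), 4))), 2) = Add(Mul(-6, Add(-9, Rational(4, 3))), 2) = Add(Mul(-6, Rational(-23, 3)), 2) = Add(46, 2) = 48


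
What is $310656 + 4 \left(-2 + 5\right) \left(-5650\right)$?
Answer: $242856$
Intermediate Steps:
$310656 + 4 \left(-2 + 5\right) \left(-5650\right) = 310656 + 4 \cdot 3 \left(-5650\right) = 310656 + 12 \left(-5650\right) = 310656 - 67800 = 242856$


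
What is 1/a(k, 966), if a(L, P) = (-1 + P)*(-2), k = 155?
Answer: -1/1930 ≈ -0.00051813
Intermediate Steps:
a(L, P) = 2 - 2*P
1/a(k, 966) = 1/(2 - 2*966) = 1/(2 - 1932) = 1/(-1930) = -1/1930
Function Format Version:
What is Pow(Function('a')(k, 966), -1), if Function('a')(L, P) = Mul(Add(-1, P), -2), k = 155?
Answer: Rational(-1, 1930) ≈ -0.00051813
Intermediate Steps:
Function('a')(L, P) = Add(2, Mul(-2, P))
Pow(Function('a')(k, 966), -1) = Pow(Add(2, Mul(-2, 966)), -1) = Pow(Add(2, -1932), -1) = Pow(-1930, -1) = Rational(-1, 1930)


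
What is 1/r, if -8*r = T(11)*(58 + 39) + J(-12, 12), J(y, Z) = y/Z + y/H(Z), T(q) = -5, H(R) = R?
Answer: 8/487 ≈ 0.016427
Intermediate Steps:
J(y, Z) = 2*y/Z (J(y, Z) = y/Z + y/Z = 2*y/Z)
r = 487/8 (r = -(-5*(58 + 39) + 2*(-12)/12)/8 = -(-5*97 + 2*(-12)*(1/12))/8 = -(-485 - 2)/8 = -⅛*(-487) = 487/8 ≈ 60.875)
1/r = 1/(487/8) = 8/487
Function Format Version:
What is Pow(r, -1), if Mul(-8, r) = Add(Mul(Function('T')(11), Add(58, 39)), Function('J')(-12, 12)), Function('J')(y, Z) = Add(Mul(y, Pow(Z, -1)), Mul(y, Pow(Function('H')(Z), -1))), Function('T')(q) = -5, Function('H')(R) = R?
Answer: Rational(8, 487) ≈ 0.016427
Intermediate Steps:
Function('J')(y, Z) = Mul(2, y, Pow(Z, -1)) (Function('J')(y, Z) = Add(Mul(y, Pow(Z, -1)), Mul(y, Pow(Z, -1))) = Mul(2, y, Pow(Z, -1)))
r = Rational(487, 8) (r = Mul(Rational(-1, 8), Add(Mul(-5, Add(58, 39)), Mul(2, -12, Pow(12, -1)))) = Mul(Rational(-1, 8), Add(Mul(-5, 97), Mul(2, -12, Rational(1, 12)))) = Mul(Rational(-1, 8), Add(-485, -2)) = Mul(Rational(-1, 8), -487) = Rational(487, 8) ≈ 60.875)
Pow(r, -1) = Pow(Rational(487, 8), -1) = Rational(8, 487)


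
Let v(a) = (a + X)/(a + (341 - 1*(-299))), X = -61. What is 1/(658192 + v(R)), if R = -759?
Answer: 119/78325668 ≈ 1.5193e-6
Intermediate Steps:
v(a) = (-61 + a)/(640 + a) (v(a) = (a - 61)/(a + (341 - 1*(-299))) = (-61 + a)/(a + (341 + 299)) = (-61 + a)/(a + 640) = (-61 + a)/(640 + a))
1/(658192 + v(R)) = 1/(658192 + (-61 - 759)/(640 - 759)) = 1/(658192 - 820/(-119)) = 1/(658192 - 1/119*(-820)) = 1/(658192 + 820/119) = 1/(78325668/119) = 119/78325668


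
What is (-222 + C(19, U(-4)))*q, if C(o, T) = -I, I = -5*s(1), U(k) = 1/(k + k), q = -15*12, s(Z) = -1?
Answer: 40860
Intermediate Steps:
q = -180
U(k) = 1/(2*k)
I = 5 (I = -5*(-1) = 5)
C(o, T) = -5 (C(o, T) = -1*5 = -5)
(-222 + C(19, U(-4)))*q = (-222 - 5)*(-180) = -227*(-180) = 40860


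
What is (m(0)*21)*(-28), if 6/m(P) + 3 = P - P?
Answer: 1176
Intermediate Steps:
m(P) = -2 (m(P) = 6/(-3 + (P - P)) = 6/(-3 + 0) = 6/(-3) = 6*(-1/3) = -2)
(m(0)*21)*(-28) = -2*21*(-28) = -42*(-28) = 1176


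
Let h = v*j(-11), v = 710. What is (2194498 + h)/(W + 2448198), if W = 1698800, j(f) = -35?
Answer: 1084824/2073499 ≈ 0.52318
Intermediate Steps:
h = -24850 (h = 710*(-35) = -24850)
(2194498 + h)/(W + 2448198) = (2194498 - 24850)/(1698800 + 2448198) = 2169648/4146998 = 2169648*(1/4146998) = 1084824/2073499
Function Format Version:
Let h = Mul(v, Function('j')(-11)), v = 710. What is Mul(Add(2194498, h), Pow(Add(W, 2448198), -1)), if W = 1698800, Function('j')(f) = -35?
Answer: Rational(1084824, 2073499) ≈ 0.52318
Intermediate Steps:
h = -24850 (h = Mul(710, -35) = -24850)
Mul(Add(2194498, h), Pow(Add(W, 2448198), -1)) = Mul(Add(2194498, -24850), Pow(Add(1698800, 2448198), -1)) = Mul(2169648, Pow(4146998, -1)) = Mul(2169648, Rational(1, 4146998)) = Rational(1084824, 2073499)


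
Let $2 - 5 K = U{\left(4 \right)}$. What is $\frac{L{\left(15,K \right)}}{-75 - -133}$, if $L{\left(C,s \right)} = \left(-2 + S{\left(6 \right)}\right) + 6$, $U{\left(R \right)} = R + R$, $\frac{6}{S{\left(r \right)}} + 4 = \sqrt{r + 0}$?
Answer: $\frac{4}{145} - \frac{3 \sqrt{6}}{290} \approx 0.0022467$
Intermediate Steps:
$S{\left(r \right)} = \frac{6}{-4 + \sqrt{r}}$ ($S{\left(r \right)} = \frac{6}{-4 + \sqrt{r + 0}} = \frac{6}{-4 + \sqrt{r}}$)
$U{\left(R \right)} = 2 R$
$K = - \frac{6}{5}$ ($K = \frac{2}{5} - \frac{2 \cdot 4}{5} = \frac{2}{5} - \frac{8}{5} = - \frac{6}{5} \approx -1.2$)
$L{\left(C,s \right)} = 4 + \frac{6}{-4 + \sqrt{6}}$ ($L{\left(C,s \right)} = \left(-2 + \frac{6}{-4 + \sqrt{6}}\right) + 6 = 4 + \frac{6}{-4 + \sqrt{6}}$)
$\frac{L{\left(15,K \right)}}{-75 - -133} = \frac{\frac{8}{5} - \frac{3 \sqrt{6}}{5}}{-75 - -133} = \frac{\frac{8}{5} - \frac{3 \sqrt{6}}{5}}{-75 + 133} = \frac{\frac{8}{5} - \frac{3 \sqrt{6}}{5}}{58} = \left(\frac{8}{5} - \frac{3 \sqrt{6}}{5}\right) \frac{1}{58} = \frac{4}{145} - \frac{3 \sqrt{6}}{290}$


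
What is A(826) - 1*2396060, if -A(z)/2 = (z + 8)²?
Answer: -3787172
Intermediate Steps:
A(z) = -2*(8 + z)² (A(z) = -2*(z + 8)² = -2*(8 + z)²)
A(826) - 1*2396060 = -2*(8 + 826)² - 1*2396060 = -2*834² - 2396060 = -2*695556 - 2396060 = -1391112 - 2396060 = -3787172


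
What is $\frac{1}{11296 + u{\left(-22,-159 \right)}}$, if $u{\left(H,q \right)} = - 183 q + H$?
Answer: $\frac{1}{40371} \approx 2.477 \cdot 10^{-5}$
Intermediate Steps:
$u{\left(H,q \right)} = H - 183 q$
$\frac{1}{11296 + u{\left(-22,-159 \right)}} = \frac{1}{11296 - -29075} = \frac{1}{11296 + \left(-22 + 29097\right)} = \frac{1}{11296 + 29075} = \frac{1}{40371}$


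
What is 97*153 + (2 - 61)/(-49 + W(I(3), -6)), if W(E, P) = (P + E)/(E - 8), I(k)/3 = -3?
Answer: 12140941/818 ≈ 14842.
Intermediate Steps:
I(k) = -9 (I(k) = 3*(-3) = -9)
W(E, P) = (E + P)/(-8 + E)
97*153 + (2 - 61)/(-49 + W(I(3), -6)) = 97*153 + (2 - 61)/(-49 + (-9 - 6)/(-8 - 9)) = 14841 - 59/(-49 - 15/(-17)) = 14841 - 59/(-49 - 1/17*(-15)) = 14841 - 59/(-49 + 15/17) = 14841 - 59/(-818/17) = 14841 - 59*(-17/818) = 14841 + 1003/818 = 12140941/818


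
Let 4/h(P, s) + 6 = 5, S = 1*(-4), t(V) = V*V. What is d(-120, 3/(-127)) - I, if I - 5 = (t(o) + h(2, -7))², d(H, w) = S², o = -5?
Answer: -430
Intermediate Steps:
t(V) = V²
S = -4
h(P, s) = -4 (h(P, s) = 4/(-6 + 5) = 4/(-1) = 4*(-1) = -4)
d(H, w) = 16 (d(H, w) = (-4)² = 16)
I = 446 (I = 5 + ((-5)² - 4)² = 5 + (25 - 4)² = 5 + 21² = 5 + 441 = 446)
d(-120, 3/(-127)) - I = 16 - 1*446 = 16 - 446 = -430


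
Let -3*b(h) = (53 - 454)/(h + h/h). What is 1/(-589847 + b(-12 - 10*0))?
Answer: -33/19465352 ≈ -1.6953e-6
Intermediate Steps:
b(h) = 401/(3*(1 + h)) (b(h) = -(53 - 454)/(3*(h + h/h)) = -(-401)/(3*(h + 1)) = -(-401)/(3*(1 + h)) = 401/(3*(1 + h)))
1/(-589847 + b(-12 - 10*0)) = 1/(-589847 + 401/(3*(1 + (-12 - 10*0)))) = 1/(-589847 + 401/(3*(1 + (-12 + 0)))) = 1/(-589847 + 401/(3*(1 - 12))) = 1/(-589847 + (401/3)/(-11)) = 1/(-589847 + (401/3)*(-1/11)) = 1/(-589847 - 401/33) = 1/(-19465352/33) = -33/19465352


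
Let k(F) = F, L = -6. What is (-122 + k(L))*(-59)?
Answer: 7552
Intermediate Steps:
(-122 + k(L))*(-59) = (-122 - 6)*(-59) = -128*(-59) = 7552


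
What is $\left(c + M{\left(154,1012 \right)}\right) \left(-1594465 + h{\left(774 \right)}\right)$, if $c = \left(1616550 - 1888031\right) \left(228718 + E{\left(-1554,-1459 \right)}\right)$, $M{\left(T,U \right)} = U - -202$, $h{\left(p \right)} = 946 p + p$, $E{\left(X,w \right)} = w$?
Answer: $53150732148455755$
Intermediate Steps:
$h{\left(p \right)} = 947 p$
$M{\left(T,U \right)} = 202 + U$ ($M{\left(T,U \right)} = U + 202 = 202 + U$)
$c = -61696500579$ ($c = \left(1616550 - 1888031\right) \left(228718 - 1459\right) = \left(-271481\right) 227259 = -61696500579$)
$\left(c + M{\left(154,1012 \right)}\right) \left(-1594465 + h{\left(774 \right)}\right) = \left(-61696500579 + \left(202 + 1012\right)\right) \left(-1594465 + 947 \cdot 774\right) = \left(-61696500579 + 1214\right) \left(-1594465 + 732978\right) = \left(-61696499365\right) \left(-861487\right) = 53150732148455755$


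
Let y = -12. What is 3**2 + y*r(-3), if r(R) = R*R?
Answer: -99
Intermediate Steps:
r(R) = R**2
3**2 + y*r(-3) = 3**2 - 12*(-3)**2 = 9 - 12*9 = 9 - 108 = -99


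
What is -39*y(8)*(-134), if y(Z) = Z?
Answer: 41808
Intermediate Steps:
-39*y(8)*(-134) = -39*8*(-134) = -312*(-134) = 41808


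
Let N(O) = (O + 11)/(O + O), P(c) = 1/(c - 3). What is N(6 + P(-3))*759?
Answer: 76659/70 ≈ 1095.1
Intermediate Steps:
P(c) = 1/(-3 + c)
N(O) = (11 + O)/(2*O) (N(O) = (11 + O)/((2*O)) = (11 + O)*(1/(2*O)) = (11 + O)/(2*O))
N(6 + P(-3))*759 = ((11 + (6 + 1/(-3 - 3)))/(2*(6 + 1/(-3 - 3))))*759 = ((11 + (6 + 1/(-6)))/(2*(6 + 1/(-6))))*759 = ((11 + (6 - 1/6))/(2*(6 - 1/6)))*759 = ((11 + 35/6)/(2*(35/6)))*759 = ((1/2)*(6/35)*(101/6))*759 = (101/70)*759 = 76659/70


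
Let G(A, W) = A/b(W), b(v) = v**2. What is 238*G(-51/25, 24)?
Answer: -2023/2400 ≈ -0.84292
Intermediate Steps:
G(A, W) = A/W**2 (G(A, W) = A/(W**2) = A/W**2)
238*G(-51/25, 24) = 238*(-51/25/24**2) = 238*(-51*1/25*(1/576)) = 238*(-51/25*1/576) = 238*(-17/4800) = -2023/2400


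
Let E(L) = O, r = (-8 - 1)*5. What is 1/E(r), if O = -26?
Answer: -1/26 ≈ -0.038462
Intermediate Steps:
r = -45 (r = -9*5 = -45)
E(L) = -26
1/E(r) = 1/(-26) = -1/26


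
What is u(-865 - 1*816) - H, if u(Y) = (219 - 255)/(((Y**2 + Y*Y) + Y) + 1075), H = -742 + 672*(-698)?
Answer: 663697258733/1412729 ≈ 4.6980e+5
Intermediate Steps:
H = -469798 (H = -742 - 469056 = -469798)
u(Y) = -36/(1075 + Y + 2*Y**2) (u(Y) = -36/(((Y**2 + Y**2) + Y) + 1075) = -36/((2*Y**2 + Y) + 1075) = -36/((Y + 2*Y**2) + 1075) = -36/(1075 + Y + 2*Y**2))
u(-865 - 1*816) - H = -36/(1075 + (-865 - 1*816) + 2*(-865 - 1*816)**2) - 1*(-469798) = -36/(1075 + (-865 - 816) + 2*(-865 - 816)**2) + 469798 = -36/(1075 - 1681 + 2*(-1681)**2) + 469798 = -36/(1075 - 1681 + 2*2825761) + 469798 = -36/(1075 - 1681 + 5651522) + 469798 = -36/5650916 + 469798 = -36*1/5650916 + 469798 = -9/1412729 + 469798 = 663697258733/1412729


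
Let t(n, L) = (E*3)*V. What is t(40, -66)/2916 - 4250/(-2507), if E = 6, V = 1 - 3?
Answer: 341743/203067 ≈ 1.6829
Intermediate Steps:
V = -2
t(n, L) = -36 (t(n, L) = (6*3)*(-2) = 18*(-2) = -36)
t(40, -66)/2916 - 4250/(-2507) = -36/2916 - 4250/(-2507) = -36*1/2916 - 4250*(-1/2507) = -1/81 + 4250/2507 = 341743/203067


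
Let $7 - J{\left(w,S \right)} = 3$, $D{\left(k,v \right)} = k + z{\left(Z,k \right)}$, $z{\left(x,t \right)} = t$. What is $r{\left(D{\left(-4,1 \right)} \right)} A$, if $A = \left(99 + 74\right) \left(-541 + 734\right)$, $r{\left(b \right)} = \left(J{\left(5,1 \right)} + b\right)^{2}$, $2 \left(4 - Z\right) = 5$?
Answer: $534224$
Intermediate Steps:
$Z = \frac{3}{2}$ ($Z = 4 - \frac{5}{2} = \frac{3}{2} \approx 1.5$)
$D{\left(k,v \right)} = 2 k$ ($D{\left(k,v \right)} = k + k = 2 k$)
$J{\left(w,S \right)} = 4$ ($J{\left(w,S \right)} = 7 - 3 = 4$)
$r{\left(b \right)} = \left(4 + b\right)^{2}$
$A = 33389$ ($A = 173 \cdot 193 = 33389$)
$r{\left(D{\left(-4,1 \right)} \right)} A = \left(4 + 2 \left(-4\right)\right)^{2} \cdot 33389 = \left(4 - 8\right)^{2} \cdot 33389 = \left(-4\right)^{2} \cdot 33389 = 16 \cdot 33389 = 534224$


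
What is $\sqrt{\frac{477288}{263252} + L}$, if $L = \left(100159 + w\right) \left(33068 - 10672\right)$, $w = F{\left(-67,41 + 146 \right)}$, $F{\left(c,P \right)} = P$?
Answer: $\frac{\sqrt{9734057345985735290}}{65813} \approx 47406.0$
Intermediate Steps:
$w = 187$ ($w = 41 + 146 = 187$)
$L = 2247349016$ ($L = \left(100159 + 187\right) \left(33068 - 10672\right) = 100346 \cdot 22396 = 2247349016$)
$\sqrt{\frac{477288}{263252} + L} = \sqrt{\frac{477288}{263252} + 2247349016} = \sqrt{477288 \cdot \frac{1}{263252} + 2247349016} = \sqrt{\frac{119322}{65813} + 2247349016} = \sqrt{\frac{147904780909330}{65813}} = \frac{\sqrt{9734057345985735290}}{65813}$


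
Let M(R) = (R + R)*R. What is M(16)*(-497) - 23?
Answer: -254487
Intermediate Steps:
M(R) = 2*R² (M(R) = (2*R)*R = 2*R²)
M(16)*(-497) - 23 = (2*16²)*(-497) - 23 = (2*256)*(-497) - 23 = 512*(-497) - 23 = -254464 - 23 = -254487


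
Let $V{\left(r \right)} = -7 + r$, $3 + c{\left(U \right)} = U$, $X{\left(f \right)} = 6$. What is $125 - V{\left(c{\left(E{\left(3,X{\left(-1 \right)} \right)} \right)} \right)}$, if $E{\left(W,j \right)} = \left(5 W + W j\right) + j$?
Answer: $96$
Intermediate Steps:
$E{\left(W,j \right)} = j + 5 W + W j$
$c{\left(U \right)} = -3 + U$
$125 - V{\left(c{\left(E{\left(3,X{\left(-1 \right)} \right)} \right)} \right)} = 125 - \left(-7 + \left(-3 + \left(6 + 5 \cdot 3 + 3 \cdot 6\right)\right)\right) = 125 - \left(-7 + \left(-3 + \left(6 + 15 + 18\right)\right)\right) = 125 - \left(-7 + \left(-3 + 39\right)\right) = 125 - \left(-7 + 36\right) = 125 - 29 = 96$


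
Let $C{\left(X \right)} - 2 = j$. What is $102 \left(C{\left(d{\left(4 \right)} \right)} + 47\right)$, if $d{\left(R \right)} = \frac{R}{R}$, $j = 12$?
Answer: $6222$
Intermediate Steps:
$d{\left(R \right)} = 1$
$C{\left(X \right)} = 14$ ($C{\left(X \right)} = 2 + 12 = 14$)
$102 \left(C{\left(d{\left(4 \right)} \right)} + 47\right) = 102 \left(14 + 47\right) = 102 \cdot 61 = 6222$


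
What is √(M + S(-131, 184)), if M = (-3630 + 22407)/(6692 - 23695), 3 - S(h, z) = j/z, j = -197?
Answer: √148131813398/223468 ≈ 1.7223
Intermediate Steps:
S(h, z) = 3 + 197/z (S(h, z) = 3 - (-197)/z = 3 + 197/z)
M = -18777/17003 (M = 18777/(-17003) = 18777*(-1/17003) = -18777/17003 ≈ -1.1043)
√(M + S(-131, 184)) = √(-18777/17003 + (3 + 197/184)) = √(-18777/17003 + 749/184) = √(9280279/3128552) = √148131813398/223468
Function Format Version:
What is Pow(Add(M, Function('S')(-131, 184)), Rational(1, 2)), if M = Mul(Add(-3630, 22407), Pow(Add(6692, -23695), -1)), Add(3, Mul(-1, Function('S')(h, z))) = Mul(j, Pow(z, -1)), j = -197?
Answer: Mul(Rational(1, 223468), Pow(148131813398, Rational(1, 2))) ≈ 1.7223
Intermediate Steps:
Function('S')(h, z) = Add(3, Mul(197, Pow(z, -1))) (Function('S')(h, z) = Add(3, Mul(-1, Mul(-197, Pow(z, -1)))) = Add(3, Mul(197, Pow(z, -1))))
M = Rational(-18777, 17003) (M = Mul(18777, Pow(-17003, -1)) = Mul(18777, Rational(-1, 17003)) = Rational(-18777, 17003) ≈ -1.1043)
Pow(Add(M, Function('S')(-131, 184)), Rational(1, 2)) = Pow(Add(Rational(-18777, 17003), Add(3, Mul(197, Pow(184, -1)))), Rational(1, 2)) = Pow(Add(Rational(-18777, 17003), Add(3, Mul(197, Rational(1, 184)))), Rational(1, 2)) = Pow(Add(Rational(-18777, 17003), Add(3, Rational(197, 184))), Rational(1, 2)) = Pow(Add(Rational(-18777, 17003), Rational(749, 184)), Rational(1, 2)) = Pow(Rational(9280279, 3128552), Rational(1, 2)) = Mul(Rational(1, 223468), Pow(148131813398, Rational(1, 2)))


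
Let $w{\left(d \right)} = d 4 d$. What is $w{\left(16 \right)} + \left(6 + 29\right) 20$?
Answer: $1724$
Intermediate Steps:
$w{\left(d \right)} = 4 d^{2}$ ($w{\left(d \right)} = 4 d d = 4 d^{2}$)
$w{\left(16 \right)} + \left(6 + 29\right) 20 = 4 \cdot 16^{2} + \left(6 + 29\right) 20 = 4 \cdot 256 + 35 \cdot 20 = 1024 + 700 = 1724$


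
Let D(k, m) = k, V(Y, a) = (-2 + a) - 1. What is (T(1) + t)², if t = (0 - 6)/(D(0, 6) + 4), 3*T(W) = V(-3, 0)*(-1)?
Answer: ¼ ≈ 0.25000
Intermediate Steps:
V(Y, a) = -3 + a
T(W) = 1 (T(W) = ((-3 + 0)*(-1))/3 = (-3*(-1))/3 = (⅓)*3 = 1)
t = -3/2 (t = (0 - 6)/(0 + 4) = -6/4 = -6*¼ = -3/2 ≈ -1.5000)
(T(1) + t)² = (1 - 3/2)² = (-½)² = ¼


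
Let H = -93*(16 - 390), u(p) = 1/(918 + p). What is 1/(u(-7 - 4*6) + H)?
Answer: 887/30851635 ≈ 2.8751e-5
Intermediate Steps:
H = 34782 (H = -93*(-374) = 34782)
1/(u(-7 - 4*6) + H) = 1/(1/(918 + (-7 - 4*6)) + 34782) = 1/(1/(918 + (-7 - 24)) + 34782) = 1/(1/(918 - 31) + 34782) = 1/(1/887 + 34782) = 1/(30851635/887) = 887/30851635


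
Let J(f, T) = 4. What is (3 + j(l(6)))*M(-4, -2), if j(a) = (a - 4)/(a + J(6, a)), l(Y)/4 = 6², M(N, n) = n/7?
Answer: -292/259 ≈ -1.1274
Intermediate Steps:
M(N, n) = n/7 (M(N, n) = n*(⅐) = n/7)
l(Y) = 144 (l(Y) = 4*6² = 4*36 = 144)
j(a) = (-4 + a)/(4 + a) (j(a) = (a - 4)/(a + 4) = (-4 + a)/(4 + a))
(3 + j(l(6)))*M(-4, -2) = (3 + (-4 + 144)/(4 + 144))*((⅐)*(-2)) = (3 + 140/148)*(-2/7) = (3 + (1/148)*140)*(-2/7) = (3 + 35/37)*(-2/7) = (146/37)*(-2/7) = -292/259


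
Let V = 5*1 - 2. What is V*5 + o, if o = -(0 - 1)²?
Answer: 14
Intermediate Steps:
V = 3 (V = 5 - 2 = 3)
o = -1 (o = -1*(-1)² = -1*1 = -1)
V*5 + o = 3*5 - 1 = 15 - 1 = 14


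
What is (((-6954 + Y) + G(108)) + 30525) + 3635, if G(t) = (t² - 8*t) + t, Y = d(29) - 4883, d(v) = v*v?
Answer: 34072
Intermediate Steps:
d(v) = v²
Y = -4042 (Y = 29² - 4883 = 841 - 4883 = -4042)
G(t) = t² - 7*t
(((-6954 + Y) + G(108)) + 30525) + 3635 = (((-6954 - 4042) + 108*(-7 + 108)) + 30525) + 3635 = ((-10996 + 108*101) + 30525) + 3635 = ((-10996 + 10908) + 30525) + 3635 = (-88 + 30525) + 3635 = 30437 + 3635 = 34072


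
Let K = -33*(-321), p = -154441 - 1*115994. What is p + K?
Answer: -259842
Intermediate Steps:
p = -270435 (p = -154441 - 115994 = -270435)
K = 10593
p + K = -270435 + 10593 = -259842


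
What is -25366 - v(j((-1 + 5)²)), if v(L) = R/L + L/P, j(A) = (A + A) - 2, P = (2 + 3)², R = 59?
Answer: -152215/6 ≈ -25369.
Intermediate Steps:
P = 25 (P = 5² = 25)
j(A) = -2 + 2*A (j(A) = 2*A - 2 = -2 + 2*A)
v(L) = 59/L + L/25
-25366 - v(j((-1 + 5)²)) = -25366 - (59/(-2 + 2*(-1 + 5)²) + (-2 + 2*(-1 + 5)²)/25) = -25366 - (59/(-2 + 2*4²) + (-2 + 2*4²)/25) = -25366 - (59/(-2 + 2*16) + (-2 + 2*16)/25) = -25366 - (59/(-2 + 32) + (-2 + 32)/25) = -25366 - (59/30 + (1/25)*30) = -25366 - (59*(1/30) + 6/5) = -25366 - (59/30 + 6/5) = -25366 - 1*19/6 = -25366 - 19/6 = -152215/6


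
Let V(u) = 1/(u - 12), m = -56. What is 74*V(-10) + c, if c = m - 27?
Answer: -950/11 ≈ -86.364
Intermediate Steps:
V(u) = 1/(-12 + u)
c = -83 (c = -56 - 27 = -83)
74*V(-10) + c = 74/(-12 - 10) - 83 = 74/(-22) - 83 = 74*(-1/22) - 83 = -37/11 - 83 = -950/11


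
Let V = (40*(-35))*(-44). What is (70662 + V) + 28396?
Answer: 160658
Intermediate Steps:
V = 61600 (V = -1400*(-44) = 61600)
(70662 + V) + 28396 = (70662 + 61600) + 28396 = 132262 + 28396 = 160658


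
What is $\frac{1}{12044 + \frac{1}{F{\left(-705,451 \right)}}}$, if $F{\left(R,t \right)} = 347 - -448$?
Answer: $\frac{795}{9574981} \approx 8.3029 \cdot 10^{-5}$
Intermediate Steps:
$F{\left(R,t \right)} = 795$ ($F{\left(R,t \right)} = 347 + 448 = 795$)
$\frac{1}{12044 + \frac{1}{F{\left(-705,451 \right)}}} = \frac{1}{12044 + \frac{1}{795}} = \frac{1}{\frac{9574981}{795}} = \frac{795}{9574981}$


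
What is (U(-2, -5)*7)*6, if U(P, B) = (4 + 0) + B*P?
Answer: 588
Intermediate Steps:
U(P, B) = 4 + B*P
(U(-2, -5)*7)*6 = ((4 - 5*(-2))*7)*6 = ((4 + 10)*7)*6 = (14*7)*6 = 98*6 = 588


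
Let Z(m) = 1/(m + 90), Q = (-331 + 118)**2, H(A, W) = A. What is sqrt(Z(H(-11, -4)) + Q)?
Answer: 26*sqrt(418858)/79 ≈ 213.00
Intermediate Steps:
Q = 45369 (Q = (-213)**2 = 45369)
Z(m) = 1/(90 + m)
sqrt(Z(H(-11, -4)) + Q) = sqrt(1/(90 - 11) + 45369) = sqrt(1/79 + 45369) = sqrt(3584152/79) = 26*sqrt(418858)/79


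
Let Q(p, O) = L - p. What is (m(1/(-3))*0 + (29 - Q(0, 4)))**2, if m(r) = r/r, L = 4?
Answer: 625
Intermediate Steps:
Q(p, O) = 4 - p
m(r) = 1
(m(1/(-3))*0 + (29 - Q(0, 4)))**2 = (1*0 + (29 - (4 - 1*0)))**2 = (0 + (29 - (4 + 0)))**2 = (0 + (29 - 1*4))**2 = (0 + (29 - 4))**2 = (0 + 25)**2 = 25**2 = 625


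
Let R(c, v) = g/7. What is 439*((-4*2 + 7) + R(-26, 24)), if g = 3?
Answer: -1756/7 ≈ -250.86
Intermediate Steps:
R(c, v) = 3/7
439*((-4*2 + 7) + R(-26, 24)) = 439*((-4*2 + 7) + 3/7) = 439*((-8 + 7) + 3/7) = 439*(-1 + 3/7) = 439*(-4/7) = -1756/7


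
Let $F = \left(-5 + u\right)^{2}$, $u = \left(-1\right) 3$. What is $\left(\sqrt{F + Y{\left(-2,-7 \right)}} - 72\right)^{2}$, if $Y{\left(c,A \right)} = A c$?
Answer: $\left(72 - \sqrt{78}\right)^{2} \approx 3990.2$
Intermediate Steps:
$u = -3$
$F = 64$ ($F = \left(-5 - 3\right)^{2} = \left(-8\right)^{2} = 64$)
$\left(\sqrt{F + Y{\left(-2,-7 \right)}} - 72\right)^{2} = \left(\sqrt{64 - -14} - 72\right)^{2} = \left(\sqrt{64 + 14} - 72\right)^{2} = \left(\sqrt{78} - 72\right)^{2} = \left(-72 + \sqrt{78}\right)^{2}$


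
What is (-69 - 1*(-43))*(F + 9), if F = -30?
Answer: 546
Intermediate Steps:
(-69 - 1*(-43))*(F + 9) = (-69 - 1*(-43))*(-30 + 9) = (-69 + 43)*(-21) = -26*(-21) = 546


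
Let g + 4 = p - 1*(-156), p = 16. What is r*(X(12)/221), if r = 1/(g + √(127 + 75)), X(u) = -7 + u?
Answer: 420/3096431 - 5*√202/6192862 ≈ 0.00012417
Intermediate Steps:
g = 168 (g = -4 + (16 - 1*(-156)) = -4 + (16 + 156) = -4 + 172 = 168)
r = 1/(168 + √202) (r = 1/(168 + √(127 + 75)) = 1/(168 + √202) ≈ 0.0054881)
r*(X(12)/221) = (84/14011 - √202/28022)*((-7 + 12)/221) = (84/14011 - √202/28022)*(5*(1/221)) = (84/14011 - √202/28022)*(5/221) = 420/3096431 - 5*√202/6192862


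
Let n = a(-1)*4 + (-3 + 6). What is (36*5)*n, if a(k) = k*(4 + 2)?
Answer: -3780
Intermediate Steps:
a(k) = 6*k (a(k) = k*6 = 6*k)
n = -21 (n = (6*(-1))*4 + (-3 + 6) = -6*4 + 3 = -24 + 3 = -21)
(36*5)*n = (36*5)*(-21) = 180*(-21) = -3780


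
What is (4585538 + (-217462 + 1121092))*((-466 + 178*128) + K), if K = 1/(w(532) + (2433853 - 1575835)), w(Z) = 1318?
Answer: 13159361426897954/107417 ≈ 1.2251e+11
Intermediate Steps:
K = 1/859336 (K = 1/(1318 + (2433853 - 1575835)) = 1/(1318 + 858018) = 1/859336 ≈ 1.1637e-6)
(4585538 + (-217462 + 1121092))*((-466 + 178*128) + K) = (4585538 + (-217462 + 1121092))*((-466 + 178*128) + 1/859336) = (4585538 + 903630)*((-466 + 22784) + 1/859336) = 5489168*(22318 + 1/859336) = 5489168*(19178660849/859336) = 13159361426897954/107417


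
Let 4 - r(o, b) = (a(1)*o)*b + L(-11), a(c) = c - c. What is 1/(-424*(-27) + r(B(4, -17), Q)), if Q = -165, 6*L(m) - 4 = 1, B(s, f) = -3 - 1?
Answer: 6/68707 ≈ 8.7327e-5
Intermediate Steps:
B(s, f) = -4
L(m) = 5/6 (L(m) = 2/3 + (1/6)*1 = 2/3 + 1/6 = 5/6)
a(c) = 0
r(o, b) = 19/6 (r(o, b) = 4 - ((0*o)*b + 5/6) = 4 - (0*b + 5/6) = 4 - (0 + 5/6) = 4 - 1*5/6 = 4 - 5/6 = 19/6)
1/(-424*(-27) + r(B(4, -17), Q)) = 1/(-424*(-27) + 19/6) = 1/(11448 + 19/6) = 1/(68707/6) = 6/68707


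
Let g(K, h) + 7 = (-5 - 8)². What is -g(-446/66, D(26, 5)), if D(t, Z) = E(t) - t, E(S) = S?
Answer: -162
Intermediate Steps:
D(t, Z) = 0 (D(t, Z) = t - t = 0)
g(K, h) = 162 (g(K, h) = -7 + (-5 - 8)² = -7 + (-13)² = -7 + 169 = 162)
-g(-446/66, D(26, 5)) = -1*162 = -162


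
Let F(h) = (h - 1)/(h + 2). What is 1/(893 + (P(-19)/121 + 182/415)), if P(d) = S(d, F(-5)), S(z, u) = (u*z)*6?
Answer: 50215/44769397 ≈ 0.0011216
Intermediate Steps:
F(h) = (-1 + h)/(2 + h)
S(z, u) = 6*u*z
P(d) = 12*d (P(d) = 6*((-1 - 5)/(2 - 5))*d = 6*(-6/(-3))*d = 6*(-1/3*(-6))*d = 6*2*d = 12*d)
1/(893 + (P(-19)/121 + 182/415)) = 1/(893 + ((12*(-19))/121 + 182/415)) = 1/(893 + (-228*1/121 + 182*(1/415))) = 1/(893 + (-228/121 + 182/415)) = 1/(893 - 72598/50215) = 1/(44769397/50215) = 50215/44769397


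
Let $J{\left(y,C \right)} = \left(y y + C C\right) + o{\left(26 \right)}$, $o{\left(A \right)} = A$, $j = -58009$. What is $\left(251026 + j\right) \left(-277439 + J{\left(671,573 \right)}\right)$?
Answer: $96731820669$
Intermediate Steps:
$J{\left(y,C \right)} = 26 + C^{2} + y^{2}$ ($J{\left(y,C \right)} = \left(y y + C C\right) + 26 = \left(y^{2} + C^{2}\right) + 26 = \left(C^{2} + y^{2}\right) + 26 = 26 + C^{2} + y^{2}$)
$\left(251026 + j\right) \left(-277439 + J{\left(671,573 \right)}\right) = \left(251026 - 58009\right) \left(-277439 + \left(26 + 573^{2} + 671^{2}\right)\right) = 193017 \left(-277439 + \left(26 + 328329 + 450241\right)\right) = 193017 \left(-277439 + 778596\right) = 193017 \cdot 501157 = 96731820669$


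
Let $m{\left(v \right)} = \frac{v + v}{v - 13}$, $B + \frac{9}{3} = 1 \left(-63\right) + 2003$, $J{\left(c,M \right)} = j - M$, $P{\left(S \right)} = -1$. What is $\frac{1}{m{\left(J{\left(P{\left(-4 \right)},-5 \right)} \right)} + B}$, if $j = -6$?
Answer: $\frac{7}{13560} \approx 0.00051622$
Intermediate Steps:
$J{\left(c,M \right)} = -6 - M$
$B = 1937$ ($B = -3 + \left(1 \left(-63\right) + 2003\right) = -3 + \left(-63 + 2003\right) = -3 + 1940 = 1937$)
$m{\left(v \right)} = \frac{2 v}{-13 + v}$
$\frac{1}{m{\left(J{\left(P{\left(-4 \right)},-5 \right)} \right)} + B} = \frac{1}{\frac{2 \left(-6 - -5\right)}{-13 - 1} + 1937} = \frac{1}{\frac{2 \left(-6 + 5\right)}{-13 + \left(-6 + 5\right)} + 1937} = \frac{1}{2 \left(-1\right) \frac{1}{-13 - 1} + 1937} = \frac{1}{2 \left(-1\right) \frac{1}{-14} + 1937} = \frac{1}{2 \left(-1\right) \left(- \frac{1}{14}\right) + 1937} = \frac{1}{\frac{1}{7} + 1937} = \frac{1}{\frac{13560}{7}} = \frac{7}{13560}$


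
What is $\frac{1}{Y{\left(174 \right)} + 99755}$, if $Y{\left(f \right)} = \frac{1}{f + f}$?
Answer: $\frac{348}{34714741} \approx 1.0025 \cdot 10^{-5}$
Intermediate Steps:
$Y{\left(f \right)} = \frac{1}{2 f}$
$\frac{1}{Y{\left(174 \right)} + 99755} = \frac{1}{\frac{1}{2 \cdot 174} + 99755} = \frac{1}{\frac{1}{2} \cdot \frac{1}{174} + 99755} = \frac{1}{\frac{1}{348} + 99755} = \frac{1}{\frac{34714741}{348}} = \frac{348}{34714741}$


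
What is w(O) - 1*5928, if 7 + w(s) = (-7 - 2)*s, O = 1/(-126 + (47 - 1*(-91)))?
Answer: -23743/4 ≈ -5935.8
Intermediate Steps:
O = 1/12 (O = 1/(-126 + (47 + 91)) = 1/(-126 + 138) = 1/12 ≈ 0.083333)
w(s) = -7 - 9*s (w(s) = -7 + (-7 - 2)*s = -7 - 9*s)
w(O) - 1*5928 = (-7 - 9*1/12) - 1*5928 = (-7 - ¾) - 5928 = -31/4 - 5928 = -23743/4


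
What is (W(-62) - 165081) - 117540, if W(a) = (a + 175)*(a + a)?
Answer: -296633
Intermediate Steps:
W(a) = 2*a*(175 + a) (W(a) = (175 + a)*(2*a) = 2*a*(175 + a))
(W(-62) - 165081) - 117540 = (2*(-62)*(175 - 62) - 165081) - 117540 = (2*(-62)*113 - 165081) - 117540 = (-14012 - 165081) - 117540 = -179093 - 117540 = -296633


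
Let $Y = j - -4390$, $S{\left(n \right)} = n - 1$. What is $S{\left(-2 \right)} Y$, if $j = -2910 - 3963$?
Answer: $7449$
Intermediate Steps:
$S{\left(n \right)} = -1 + n$
$j = -6873$ ($j = -2910 - 3963 = -6873$)
$Y = -2483$ ($Y = -6873 - -4390 = -6873 + 4390 = -2483$)
$S{\left(-2 \right)} Y = \left(-1 - 2\right) \left(-2483\right) = \left(-3\right) \left(-2483\right) = 7449$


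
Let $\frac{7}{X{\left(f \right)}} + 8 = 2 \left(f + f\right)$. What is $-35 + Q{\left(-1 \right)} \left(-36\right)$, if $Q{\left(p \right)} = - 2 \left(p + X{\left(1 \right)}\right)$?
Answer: $-233$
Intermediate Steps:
$X{\left(f \right)} = \frac{7}{-8 + 4 f}$ ($X{\left(f \right)} = \frac{7}{-8 + 2 \left(f + f\right)} = \frac{7}{-8 + 2 \cdot 2 f} = \frac{7}{-8 + 4 f}$)
$Q{\left(p \right)} = \frac{7}{2} - 2 p$ ($Q{\left(p \right)} = - 2 \left(p + \frac{7}{4 \left(-2 + 1\right)}\right) = - 2 \left(p + \frac{7}{4 \left(-1\right)}\right) = - 2 \left(p + \frac{7}{4} \left(-1\right)\right) = - 2 \left(p - \frac{7}{4}\right) = - 2 \left(- \frac{7}{4} + p\right) = \frac{7}{2} - 2 p$)
$-35 + Q{\left(-1 \right)} \left(-36\right) = -35 + \left(\frac{7}{2} - -2\right) \left(-36\right) = -35 + \left(\frac{7}{2} + 2\right) \left(-36\right) = -35 + \frac{11}{2} \left(-36\right) = -35 - 198 = -233$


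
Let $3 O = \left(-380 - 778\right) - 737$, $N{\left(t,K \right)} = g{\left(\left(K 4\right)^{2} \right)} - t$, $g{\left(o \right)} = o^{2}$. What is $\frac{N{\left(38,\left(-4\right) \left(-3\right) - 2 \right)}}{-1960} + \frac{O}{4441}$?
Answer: $- \frac{17055043963}{13056540} \approx -1306.2$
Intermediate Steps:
$N{\left(t,K \right)} = - t + 256 K^{4}$ ($N{\left(t,K \right)} = \left(\left(K 4\right)^{2}\right)^{2} - t = \left(\left(4 K\right)^{2}\right)^{2} - t = \left(16 K^{2}\right)^{2} - t = 256 K^{4} - t = - t + 256 K^{4}$)
$O = - \frac{1895}{3}$ ($O = \frac{\left(-380 - 778\right) - 737}{3} = \frac{-1158 - 737}{3} = \frac{1}{3} \left(-1895\right) = - \frac{1895}{3} \approx -631.67$)
$\frac{N{\left(38,\left(-4\right) \left(-3\right) - 2 \right)}}{-1960} + \frac{O}{4441} = \frac{\left(-1\right) 38 + 256 \left(\left(-4\right) \left(-3\right) - 2\right)^{4}}{-1960} - \frac{1895}{3 \cdot 4441} = \left(-38 + 256 \left(12 - 2\right)^{4}\right) \left(- \frac{1}{1960}\right) - \frac{1895}{13323} = \left(-38 + 256 \cdot 10^{4}\right) \left(- \frac{1}{1960}\right) - \frac{1895}{13323} = \left(-38 + 256 \cdot 10000\right) \left(- \frac{1}{1960}\right) - \frac{1895}{13323} = \left(-38 + 2560000\right) \left(- \frac{1}{1960}\right) - \frac{1895}{13323} = 2559962 \left(- \frac{1}{1960}\right) - \frac{1895}{13323} = - \frac{1279981}{980} - \frac{1895}{13323} = - \frac{17055043963}{13056540}$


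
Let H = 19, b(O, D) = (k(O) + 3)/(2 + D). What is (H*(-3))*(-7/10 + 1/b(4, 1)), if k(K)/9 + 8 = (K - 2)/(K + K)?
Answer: 37791/890 ≈ 42.462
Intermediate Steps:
k(K) = -72 + 9*(-2 + K)/(2*K) (k(K) = -72 + 9*((K - 2)/(K + K)) = -72 + 9*((-2 + K)/((2*K))) = -72 + 9*((-2 + K)*(1/(2*K))) = -72 + 9*((-2 + K)/(2*K)) = -72 + 9*(-2 + K)/(2*K))
b(O, D) = (-129/2 - 9/O)/(2 + D) (b(O, D) = ((-135/2 - 9/O) + 3)/(2 + D) = (-129/2 - 9/O)/(2 + D))
(H*(-3))*(-7/10 + 1/b(4, 1)) = (19*(-3))*(-7/10 + 1/((3/2)*(-6 - 43*4)/(4*(2 + 1)))) = -57*(-7*⅒ + 1/((3/2)*(¼)*(-6 - 172)/3)) = -57*(-7/10 + 1/((3/2)*(¼)*(⅓)*(-178))) = -57*(-7/10 + 1/(-89/4)) = -57*(-7/10 + 1*(-4/89)) = -57*(-7/10 - 4/89) = -57*(-663/890) = 37791/890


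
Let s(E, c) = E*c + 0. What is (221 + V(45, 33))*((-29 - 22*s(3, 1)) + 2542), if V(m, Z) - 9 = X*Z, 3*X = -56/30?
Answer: 7688474/15 ≈ 5.1257e+5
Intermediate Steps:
X = -28/45 (X = (-56/30)/3 = (-56*1/30)/3 = (⅓)*(-28/15) = -28/45 ≈ -0.62222)
s(E, c) = E*c
V(m, Z) = 9 - 28*Z/45
(221 + V(45, 33))*((-29 - 22*s(3, 1)) + 2542) = (221 + (9 - 28/45*33))*((-29 - 66) + 2542) = (221 + (9 - 308/15))*((-29 - 22*3) + 2542) = (221 - 173/15)*((-29 - 66) + 2542) = 3142*(-95 + 2542)/15 = (3142/15)*2447 = 7688474/15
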